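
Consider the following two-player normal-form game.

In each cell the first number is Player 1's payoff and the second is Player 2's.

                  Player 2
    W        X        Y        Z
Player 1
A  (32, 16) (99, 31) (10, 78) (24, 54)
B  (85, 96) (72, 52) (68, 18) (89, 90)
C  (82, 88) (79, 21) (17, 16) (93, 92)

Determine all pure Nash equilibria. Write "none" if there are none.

Mark each player's best response to every combination of opponents' strategies; a profile where every player is best-responding is a pure Nash equilibrium.
Player 1 against W: payoffs 32, 85, 82 → best response B.
Player 1 against X: payoffs 99, 72, 79 → best response A.
Player 1 against Y: payoffs 10, 68, 17 → best response B.
Player 1 against Z: payoffs 24, 89, 93 → best response C.
Player 2 against A: payoffs 16, 31, 78, 54 → best response Y.
Player 2 against B: payoffs 96, 52, 18, 90 → best response W.
Player 2 against C: payoffs 88, 21, 16, 92 → best response Z.
Mutual best responses: (B, W); (C, Z).

Pure-strategy Nash equilibria: (B, W) and (C, Z)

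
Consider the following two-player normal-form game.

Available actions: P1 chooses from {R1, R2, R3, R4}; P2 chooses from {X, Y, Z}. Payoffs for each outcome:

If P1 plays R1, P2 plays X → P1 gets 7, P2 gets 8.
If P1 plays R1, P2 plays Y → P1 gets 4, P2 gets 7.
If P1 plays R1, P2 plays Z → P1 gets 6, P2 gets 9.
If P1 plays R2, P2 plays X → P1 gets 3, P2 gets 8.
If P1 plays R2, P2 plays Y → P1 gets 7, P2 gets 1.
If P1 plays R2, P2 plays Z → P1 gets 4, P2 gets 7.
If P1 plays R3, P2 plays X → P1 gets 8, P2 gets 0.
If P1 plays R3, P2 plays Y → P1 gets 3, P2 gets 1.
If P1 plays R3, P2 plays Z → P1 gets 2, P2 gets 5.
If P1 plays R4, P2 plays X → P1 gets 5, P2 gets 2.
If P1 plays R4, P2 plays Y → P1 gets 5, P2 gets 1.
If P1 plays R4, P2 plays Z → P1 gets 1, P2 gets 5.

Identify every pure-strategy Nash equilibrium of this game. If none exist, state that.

The unique pure-strategy Nash equilibrium is (R1, Z).

(R1, X): P1 can switch to R3 (7 → 8). Not NE.
(R1, Y): P1 can switch to R2 (4 → 7). Not NE.
(R1, Z): P1 gets 6, best alternative 4; P2 gets 9, best alternative 8. No profitable deviation — NE.
(R2, X): P1 can switch to R1 (3 → 7). Not NE.
(R2, Y): P2 can switch to X (1 → 8). Not NE.
(R2, Z): P1 can switch to R1 (4 → 6). Not NE.
(R3, X): P2 can switch to Y (0 → 1). Not NE.
(R3, Y): P1 can switch to R1 (3 → 4). Not NE.
(R3, Z): P1 can switch to R1 (2 → 6). Not NE.
(R4, X): P1 can switch to R1 (5 → 7). Not NE.
(R4, Y): P1 can switch to R2 (5 → 7). Not NE.
(The remaining 1 profile has a profitable deviation by the same check.)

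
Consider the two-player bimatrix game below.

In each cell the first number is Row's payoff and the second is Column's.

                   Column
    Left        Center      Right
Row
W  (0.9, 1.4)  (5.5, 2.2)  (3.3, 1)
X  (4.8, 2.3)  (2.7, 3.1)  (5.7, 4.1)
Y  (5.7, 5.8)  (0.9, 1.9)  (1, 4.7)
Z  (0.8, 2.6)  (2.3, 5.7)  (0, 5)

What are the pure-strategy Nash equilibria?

For each player, find the best response to each opponent profile; mutual best responses are the pure NE.
Row against Left: payoffs 0.9, 4.8, 5.7, 0.8 → best response Y.
Row against Center: payoffs 5.5, 2.7, 0.9, 2.3 → best response W.
Row against Right: payoffs 3.3, 5.7, 1, 0 → best response X.
Column against W: payoffs 1.4, 2.2, 1 → best response Center.
Column against X: payoffs 2.3, 3.1, 4.1 → best response Right.
Column against Y: payoffs 5.8, 1.9, 4.7 → best response Left.
Column against Z: payoffs 2.6, 5.7, 5 → best response Center.
Mutual best responses: (W, Center); (X, Right); (Y, Left).

The pure Nash equilibria are (W, Center) and (X, Right) and (Y, Left).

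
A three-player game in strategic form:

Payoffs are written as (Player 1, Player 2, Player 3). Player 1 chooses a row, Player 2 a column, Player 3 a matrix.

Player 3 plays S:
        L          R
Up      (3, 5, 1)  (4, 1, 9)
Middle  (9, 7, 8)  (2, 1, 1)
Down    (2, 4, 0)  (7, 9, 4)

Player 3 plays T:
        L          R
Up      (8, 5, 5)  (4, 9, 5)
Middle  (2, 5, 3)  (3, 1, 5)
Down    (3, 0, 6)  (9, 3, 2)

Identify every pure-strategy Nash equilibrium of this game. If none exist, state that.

(Middle, L, S) and (Down, R, S)

(Up, L, S): Player 1 can switch to Middle (3 → 9). Not NE.
(Up, L, T): Player 2 can switch to R (5 → 9). Not NE.
(Up, R, S): Player 1 can switch to Down (4 → 7). Not NE.
(Up, R, T): Player 1 can switch to Down (4 → 9). Not NE.
(Middle, L, S): Player 1 gets 9, best alternative 3; Player 2 gets 7, best alternative 1; Player 3 gets 8, best alternative 3. No profitable deviation — NE.
(Middle, L, T): Player 1 can switch to Up (2 → 8). Not NE.
(Middle, R, S): Player 1 can switch to Up (2 → 4). Not NE.
(Middle, R, T): Player 1 can switch to Up (3 → 4). Not NE.
(Down, L, S): Player 1 can switch to Up (2 → 3). Not NE.
(Down, L, T): Player 1 can switch to Up (3 → 8). Not NE.
(Down, R, S): Player 1 gets 7, best alternative 4; Player 2 gets 9, best alternative 4; Player 3 gets 4, best alternative 2. No profitable deviation — NE.
(Down, R, T): Player 3 can switch to S (2 → 4). Not NE.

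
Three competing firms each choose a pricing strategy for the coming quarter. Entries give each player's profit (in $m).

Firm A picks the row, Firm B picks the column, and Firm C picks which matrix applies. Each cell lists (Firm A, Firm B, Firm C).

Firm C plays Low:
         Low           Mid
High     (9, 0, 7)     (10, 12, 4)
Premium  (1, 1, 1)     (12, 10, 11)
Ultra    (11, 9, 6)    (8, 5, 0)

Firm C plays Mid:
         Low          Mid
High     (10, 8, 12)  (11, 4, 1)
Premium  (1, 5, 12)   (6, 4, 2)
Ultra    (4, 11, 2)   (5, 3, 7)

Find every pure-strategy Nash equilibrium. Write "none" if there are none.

(High, Low, Mid) and (Premium, Mid, Low) and (Ultra, Low, Low)

For each strategy profile, look for a profitable unilateral deviation.
(High, Low, Low): Firm A can switch to Ultra (9 → 11). Not NE.
(High, Low, Mid): Firm A gets 10, best alternative 4; Firm B gets 8, best alternative 4; Firm C gets 12, best alternative 7. No profitable deviation — NE.
(High, Mid, Low): Firm A can switch to Premium (10 → 12). Not NE.
(High, Mid, Mid): Firm B can switch to Low (4 → 8). Not NE.
(Premium, Low, Low): Firm A can switch to High (1 → 9). Not NE.
(Premium, Low, Mid): Firm A can switch to High (1 → 10). Not NE.
(Premium, Mid, Low): Firm A gets 12, best alternative 10; Firm B gets 10, best alternative 1; Firm C gets 11, best alternative 2. No profitable deviation — NE.
(Premium, Mid, Mid): Firm A can switch to High (6 → 11). Not NE.
(Ultra, Low, Low): Firm A gets 11, best alternative 9; Firm B gets 9, best alternative 5; Firm C gets 6, best alternative 2. No profitable deviation — NE.
(Ultra, Low, Mid): Firm A can switch to High (4 → 10). Not NE.
(Ultra, Mid, Low): Firm A can switch to High (8 → 10). Not NE.
(The remaining 1 profile has a profitable deviation by the same check.)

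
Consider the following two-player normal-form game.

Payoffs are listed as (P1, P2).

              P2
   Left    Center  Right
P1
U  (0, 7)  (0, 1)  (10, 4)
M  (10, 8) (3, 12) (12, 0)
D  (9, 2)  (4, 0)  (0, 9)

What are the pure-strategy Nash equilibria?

There is no pure-strategy Nash equilibrium.

P1 against Left: payoffs 0, 10, 9 → best response M.
P1 against Center: payoffs 0, 3, 4 → best response D.
P1 against Right: payoffs 10, 12, 0 → best response M.
P2 against U: payoffs 7, 1, 4 → best response Left.
P2 against M: payoffs 8, 12, 0 → best response Center.
P2 against D: payoffs 2, 0, 9 → best response Right.
No profile is a mutual best response for all players.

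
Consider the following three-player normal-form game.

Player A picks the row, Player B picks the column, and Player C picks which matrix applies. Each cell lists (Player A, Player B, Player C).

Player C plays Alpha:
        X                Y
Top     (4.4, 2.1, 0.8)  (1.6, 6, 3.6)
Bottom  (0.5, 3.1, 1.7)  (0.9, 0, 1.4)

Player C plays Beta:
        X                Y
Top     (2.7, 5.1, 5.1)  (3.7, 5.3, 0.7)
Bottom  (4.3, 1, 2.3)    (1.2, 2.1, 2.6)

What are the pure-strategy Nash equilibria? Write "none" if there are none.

(Top, X, Alpha): Player B can switch to Y (2.1 → 6). Not NE.
(Top, X, Beta): Player A can switch to Bottom (2.7 → 4.3). Not NE.
(Top, Y, Alpha): Player A gets 1.6, best alternative 0.9; Player B gets 6, best alternative 2.1; Player C gets 3.6, best alternative 0.7. No profitable deviation — NE.
(Top, Y, Beta): Player C can switch to Alpha (0.7 → 3.6). Not NE.
(Bottom, X, Alpha): Player A can switch to Top (0.5 → 4.4). Not NE.
(Bottom, X, Beta): Player B can switch to Y (1 → 2.1). Not NE.
(Bottom, Y, Alpha): Player A can switch to Top (0.9 → 1.6). Not NE.
(Bottom, Y, Beta): Player A can switch to Top (1.2 → 3.7). Not NE.

The unique pure-strategy Nash equilibrium is (Top, Y, Alpha).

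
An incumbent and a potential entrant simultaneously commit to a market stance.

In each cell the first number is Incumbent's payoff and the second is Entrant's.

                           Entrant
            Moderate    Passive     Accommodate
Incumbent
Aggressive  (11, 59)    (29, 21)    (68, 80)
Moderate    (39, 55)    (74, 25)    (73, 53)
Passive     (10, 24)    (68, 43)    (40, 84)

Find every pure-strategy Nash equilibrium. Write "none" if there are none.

The unique pure-strategy Nash equilibrium is (Moderate, Moderate).

(Aggressive, Moderate): Incumbent can switch to Moderate (11 → 39). Not NE.
(Aggressive, Passive): Incumbent can switch to Moderate (29 → 74). Not NE.
(Aggressive, Accommodate): Incumbent can switch to Moderate (68 → 73). Not NE.
(Moderate, Moderate): Incumbent gets 39, best alternative 11; Entrant gets 55, best alternative 53. No profitable deviation — NE.
(Moderate, Passive): Entrant can switch to Moderate (25 → 55). Not NE.
(Moderate, Accommodate): Entrant can switch to Moderate (53 → 55). Not NE.
(Passive, Moderate): Incumbent can switch to Aggressive (10 → 11). Not NE.
(Passive, Passive): Incumbent can switch to Moderate (68 → 74). Not NE.
(Passive, Accommodate): Incumbent can switch to Aggressive (40 → 68). Not NE.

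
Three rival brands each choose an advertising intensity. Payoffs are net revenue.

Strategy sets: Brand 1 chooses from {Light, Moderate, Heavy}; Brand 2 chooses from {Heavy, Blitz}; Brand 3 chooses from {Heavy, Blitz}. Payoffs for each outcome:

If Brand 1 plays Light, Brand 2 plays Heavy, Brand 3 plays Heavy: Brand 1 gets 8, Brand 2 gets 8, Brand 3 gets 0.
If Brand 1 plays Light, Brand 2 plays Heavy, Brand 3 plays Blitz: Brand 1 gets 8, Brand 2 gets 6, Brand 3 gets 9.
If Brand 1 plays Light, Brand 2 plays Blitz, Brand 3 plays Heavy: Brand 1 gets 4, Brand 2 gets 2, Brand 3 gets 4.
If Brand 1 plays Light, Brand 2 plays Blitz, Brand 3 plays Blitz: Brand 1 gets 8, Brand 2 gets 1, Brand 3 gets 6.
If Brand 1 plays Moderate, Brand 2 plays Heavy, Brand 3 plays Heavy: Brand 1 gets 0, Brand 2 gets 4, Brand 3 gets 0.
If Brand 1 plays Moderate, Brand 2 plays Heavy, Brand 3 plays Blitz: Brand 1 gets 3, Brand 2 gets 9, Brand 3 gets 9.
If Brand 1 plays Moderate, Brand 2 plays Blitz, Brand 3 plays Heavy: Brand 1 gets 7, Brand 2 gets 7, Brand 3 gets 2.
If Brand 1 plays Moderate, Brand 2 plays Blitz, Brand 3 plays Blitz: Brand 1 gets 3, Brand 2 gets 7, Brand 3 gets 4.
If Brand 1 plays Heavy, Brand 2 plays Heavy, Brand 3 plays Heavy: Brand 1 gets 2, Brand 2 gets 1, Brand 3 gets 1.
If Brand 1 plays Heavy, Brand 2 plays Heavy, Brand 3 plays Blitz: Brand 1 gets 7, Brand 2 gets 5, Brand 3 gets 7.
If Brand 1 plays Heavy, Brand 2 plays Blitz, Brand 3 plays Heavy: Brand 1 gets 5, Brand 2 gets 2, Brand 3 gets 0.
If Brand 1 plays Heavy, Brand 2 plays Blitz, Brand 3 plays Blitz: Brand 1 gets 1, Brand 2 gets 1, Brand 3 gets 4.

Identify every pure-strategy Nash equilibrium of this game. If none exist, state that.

(Light, Heavy, Blitz)

Check each profile: it is a Nash equilibrium iff no player can strictly gain by switching unilaterally.
(Light, Heavy, Heavy): Brand 3 can switch to Blitz (0 → 9). Not NE.
(Light, Heavy, Blitz): Brand 1 gets 8, best alternative 7; Brand 2 gets 6, best alternative 1; Brand 3 gets 9, best alternative 0. No profitable deviation — NE.
(Light, Blitz, Heavy): Brand 1 can switch to Moderate (4 → 7). Not NE.
(Light, Blitz, Blitz): Brand 2 can switch to Heavy (1 → 6). Not NE.
(Moderate, Heavy, Heavy): Brand 1 can switch to Light (0 → 8). Not NE.
(Moderate, Heavy, Blitz): Brand 1 can switch to Light (3 → 8). Not NE.
(Moderate, Blitz, Heavy): Brand 3 can switch to Blitz (2 → 4). Not NE.
(Moderate, Blitz, Blitz): Brand 1 can switch to Light (3 → 8). Not NE.
(Heavy, Heavy, Heavy): Brand 1 can switch to Light (2 → 8). Not NE.
(Heavy, Heavy, Blitz): Brand 1 can switch to Light (7 → 8). Not NE.
(Heavy, Blitz, Heavy): Brand 1 can switch to Moderate (5 → 7). Not NE.
(Heavy, Blitz, Blitz): Brand 1 can switch to Light (1 → 8). Not NE.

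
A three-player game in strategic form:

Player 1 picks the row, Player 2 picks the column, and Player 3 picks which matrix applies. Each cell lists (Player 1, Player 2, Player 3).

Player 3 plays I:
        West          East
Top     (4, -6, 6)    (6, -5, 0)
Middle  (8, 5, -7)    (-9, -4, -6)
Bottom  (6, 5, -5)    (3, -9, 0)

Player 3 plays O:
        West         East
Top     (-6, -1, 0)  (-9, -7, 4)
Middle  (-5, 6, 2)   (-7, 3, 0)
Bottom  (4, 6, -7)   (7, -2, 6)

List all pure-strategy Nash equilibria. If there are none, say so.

(Top, West, I): Player 1 can switch to Middle (4 → 8). Not NE.
(Top, West, O): Player 1 can switch to Middle (-6 → -5). Not NE.
(Top, East, I): Player 3 can switch to O (0 → 4). Not NE.
(Top, East, O): Player 1 can switch to Middle (-9 → -7). Not NE.
(Middle, West, I): Player 3 can switch to O (-7 → 2). Not NE.
(Middle, West, O): Player 1 can switch to Bottom (-5 → 4). Not NE.
(The remaining 6 profiles each have a profitable deviation by the same check.)

There is no pure-strategy Nash equilibrium.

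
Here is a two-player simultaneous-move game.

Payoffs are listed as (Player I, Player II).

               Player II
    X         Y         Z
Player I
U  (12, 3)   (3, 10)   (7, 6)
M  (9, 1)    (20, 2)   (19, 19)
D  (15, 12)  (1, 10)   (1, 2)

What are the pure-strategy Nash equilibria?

(U, X): Player I can switch to D (12 → 15). Not NE.
(U, Y): Player I can switch to M (3 → 20). Not NE.
(U, Z): Player I can switch to M (7 → 19). Not NE.
(M, X): Player I can switch to U (9 → 12). Not NE.
(M, Y): Player II can switch to Z (2 → 19). Not NE.
(M, Z): Player I gets 19, best alternative 7; Player II gets 19, best alternative 2. No profitable deviation — NE.
(D, X): Player I gets 15, best alternative 12; Player II gets 12, best alternative 10. No profitable deviation — NE.
(D, Y): Player I can switch to U (1 → 3). Not NE.
(D, Z): Player I can switch to U (1 → 7). Not NE.

Pure-strategy Nash equilibria: (M, Z); (D, X)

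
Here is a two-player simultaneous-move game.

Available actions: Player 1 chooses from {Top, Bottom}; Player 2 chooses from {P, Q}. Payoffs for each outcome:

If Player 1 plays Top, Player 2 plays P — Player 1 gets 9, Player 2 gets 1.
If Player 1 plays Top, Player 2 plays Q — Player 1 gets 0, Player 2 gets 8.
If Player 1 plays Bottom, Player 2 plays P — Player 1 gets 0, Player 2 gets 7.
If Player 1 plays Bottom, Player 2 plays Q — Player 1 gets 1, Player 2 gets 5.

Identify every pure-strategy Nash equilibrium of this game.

No pure-strategy Nash equilibrium.

Player 1 against P: payoffs 9, 0 → best response Top.
Player 1 against Q: payoffs 0, 1 → best response Bottom.
Player 2 against Top: payoffs 1, 8 → best response Q.
Player 2 against Bottom: payoffs 7, 5 → best response P.
No profile is a mutual best response for all players.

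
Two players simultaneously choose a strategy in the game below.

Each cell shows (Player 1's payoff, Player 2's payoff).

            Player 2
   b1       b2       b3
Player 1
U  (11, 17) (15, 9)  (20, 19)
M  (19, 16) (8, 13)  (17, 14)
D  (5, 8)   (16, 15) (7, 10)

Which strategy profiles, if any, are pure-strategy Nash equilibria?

(U, b1): Player 1 can switch to M (11 → 19). Not NE.
(U, b2): Player 1 can switch to D (15 → 16). Not NE.
(U, b3): Player 1 gets 20, best alternative 17; Player 2 gets 19, best alternative 17. No profitable deviation — NE.
(M, b1): Player 1 gets 19, best alternative 11; Player 2 gets 16, best alternative 14. No profitable deviation — NE.
(M, b2): Player 1 can switch to U (8 → 15). Not NE.
(M, b3): Player 1 can switch to U (17 → 20). Not NE.
(D, b1): Player 1 can switch to U (5 → 11). Not NE.
(D, b2): Player 1 gets 16, best alternative 15; Player 2 gets 15, best alternative 10. No profitable deviation — NE.
(D, b3): Player 1 can switch to U (7 → 20). Not NE.

(U, b3) and (M, b1) and (D, b2)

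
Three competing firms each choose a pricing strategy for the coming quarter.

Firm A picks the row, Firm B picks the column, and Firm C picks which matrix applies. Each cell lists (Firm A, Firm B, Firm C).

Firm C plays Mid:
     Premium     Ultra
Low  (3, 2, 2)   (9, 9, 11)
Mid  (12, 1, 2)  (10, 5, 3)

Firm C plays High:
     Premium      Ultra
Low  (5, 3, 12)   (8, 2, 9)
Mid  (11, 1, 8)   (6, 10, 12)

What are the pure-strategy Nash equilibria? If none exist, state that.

Firm A against (Premium, Mid): payoffs 3, 12 → best response Mid.
Firm A against (Premium, High): payoffs 5, 11 → best response Mid.
Firm A against (Ultra, Mid): payoffs 9, 10 → best response Mid.
Firm A against (Ultra, High): payoffs 8, 6 → best response Low.
Firm B against (Low, Mid): payoffs 2, 9 → best response Ultra.
Firm B against (Low, High): payoffs 3, 2 → best response Premium.
Firm B against (Mid, Mid): payoffs 1, 5 → best response Ultra.
Firm B against (Mid, High): payoffs 1, 10 → best response Ultra.
Firm C against (Low, Premium): payoffs 2, 12 → best response High.
Firm C against (Low, Ultra): payoffs 11, 9 → best response Mid.
Firm C against (Mid, Premium): payoffs 2, 8 → best response High.
Firm C against (Mid, Ultra): payoffs 3, 12 → best response High.
No profile is a mutual best response for all players.

There is no pure-strategy Nash equilibrium.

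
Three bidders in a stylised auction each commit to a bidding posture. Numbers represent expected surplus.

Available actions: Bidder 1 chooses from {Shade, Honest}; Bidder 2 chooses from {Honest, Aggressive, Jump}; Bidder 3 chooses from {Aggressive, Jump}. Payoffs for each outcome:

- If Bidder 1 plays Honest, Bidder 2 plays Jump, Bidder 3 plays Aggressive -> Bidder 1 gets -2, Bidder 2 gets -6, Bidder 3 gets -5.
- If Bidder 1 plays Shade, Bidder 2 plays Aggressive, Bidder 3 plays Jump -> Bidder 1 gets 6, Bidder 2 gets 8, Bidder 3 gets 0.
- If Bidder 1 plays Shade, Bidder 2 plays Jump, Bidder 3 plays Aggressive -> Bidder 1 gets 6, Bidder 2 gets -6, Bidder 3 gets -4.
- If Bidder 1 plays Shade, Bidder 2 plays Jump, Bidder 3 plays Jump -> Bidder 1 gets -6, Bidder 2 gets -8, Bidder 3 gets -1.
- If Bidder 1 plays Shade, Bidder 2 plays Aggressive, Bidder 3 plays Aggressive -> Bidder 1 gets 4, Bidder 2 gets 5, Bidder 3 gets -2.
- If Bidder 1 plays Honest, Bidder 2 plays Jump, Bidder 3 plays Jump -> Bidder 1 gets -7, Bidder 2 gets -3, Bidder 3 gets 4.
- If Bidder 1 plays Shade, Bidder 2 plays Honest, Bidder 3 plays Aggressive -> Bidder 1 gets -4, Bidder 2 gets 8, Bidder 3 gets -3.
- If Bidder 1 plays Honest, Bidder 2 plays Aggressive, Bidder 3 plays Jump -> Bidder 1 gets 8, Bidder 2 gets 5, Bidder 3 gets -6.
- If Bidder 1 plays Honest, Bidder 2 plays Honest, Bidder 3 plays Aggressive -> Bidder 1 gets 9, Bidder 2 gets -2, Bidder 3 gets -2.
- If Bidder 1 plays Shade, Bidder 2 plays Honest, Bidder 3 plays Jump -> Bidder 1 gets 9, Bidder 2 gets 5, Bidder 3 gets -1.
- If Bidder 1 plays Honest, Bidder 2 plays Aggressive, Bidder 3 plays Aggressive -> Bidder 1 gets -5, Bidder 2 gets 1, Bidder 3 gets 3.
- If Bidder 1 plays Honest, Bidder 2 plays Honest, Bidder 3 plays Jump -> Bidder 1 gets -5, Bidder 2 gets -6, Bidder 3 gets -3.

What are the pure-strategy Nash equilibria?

For each player, find the best response to each opponent profile; mutual best responses are the pure NE.
Bidder 1 against (Honest, Aggressive): payoffs -4, 9 → best response Honest.
Bidder 1 against (Honest, Jump): payoffs 9, -5 → best response Shade.
Bidder 1 against (Aggressive, Aggressive): payoffs 4, -5 → best response Shade.
Bidder 1 against (Aggressive, Jump): payoffs 6, 8 → best response Honest.
Bidder 1 against (Jump, Aggressive): payoffs 6, -2 → best response Shade.
Bidder 1 against (Jump, Jump): payoffs -6, -7 → best response Shade.
Bidder 2 against (Shade, Aggressive): payoffs 8, 5, -6 → best response Honest.
Bidder 2 against (Shade, Jump): payoffs 5, 8, -8 → best response Aggressive.
Bidder 2 against (Honest, Aggressive): payoffs -2, 1, -6 → best response Aggressive.
Bidder 2 against (Honest, Jump): payoffs -6, 5, -3 → best response Aggressive.
Bidder 3 against (Shade, Honest): payoffs -3, -1 → best response Jump.
Bidder 3 against (Shade, Aggressive): payoffs -2, 0 → best response Jump.
Bidder 3 against (Shade, Jump): payoffs -4, -1 → best response Jump.
Bidder 3 against (Honest, Honest): payoffs -2, -3 → best response Aggressive.
Bidder 3 against (Honest, Aggressive): payoffs 3, -6 → best response Aggressive.
Bidder 3 against (Honest, Jump): payoffs -5, 4 → best response Jump.
No profile is a mutual best response for all players.

none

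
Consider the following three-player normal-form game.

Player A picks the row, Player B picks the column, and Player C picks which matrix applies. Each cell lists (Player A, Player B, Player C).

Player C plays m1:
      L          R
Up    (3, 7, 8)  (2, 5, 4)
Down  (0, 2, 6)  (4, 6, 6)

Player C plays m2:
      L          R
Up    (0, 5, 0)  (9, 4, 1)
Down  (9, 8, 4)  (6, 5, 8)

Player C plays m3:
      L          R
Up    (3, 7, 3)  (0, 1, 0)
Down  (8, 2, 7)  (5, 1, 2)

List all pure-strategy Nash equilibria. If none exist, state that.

The pure Nash equilibria are (Up, L, m1); (Down, L, m3).

(Up, L, m1): Player A gets 3, best alternative 0; Player B gets 7, best alternative 5; Player C gets 8, best alternative 3. No profitable deviation — NE.
(Up, L, m2): Player A can switch to Down (0 → 9). Not NE.
(Up, L, m3): Player A can switch to Down (3 → 8). Not NE.
(Up, R, m1): Player A can switch to Down (2 → 4). Not NE.
(Up, R, m2): Player B can switch to L (4 → 5). Not NE.
(Up, R, m3): Player A can switch to Down (0 → 5). Not NE.
(Down, L, m1): Player A can switch to Up (0 → 3). Not NE.
(Down, L, m2): Player C can switch to m1 (4 → 6). Not NE.
(Down, L, m3): Player A gets 8, best alternative 3; Player B gets 2, best alternative 1; Player C gets 7, best alternative 6. No profitable deviation — NE.
(Down, R, m1): Player C can switch to m2 (6 → 8). Not NE.
(Down, R, m2): Player A can switch to Up (6 → 9). Not NE.
(Down, R, m3): Player B can switch to L (1 → 2). Not NE.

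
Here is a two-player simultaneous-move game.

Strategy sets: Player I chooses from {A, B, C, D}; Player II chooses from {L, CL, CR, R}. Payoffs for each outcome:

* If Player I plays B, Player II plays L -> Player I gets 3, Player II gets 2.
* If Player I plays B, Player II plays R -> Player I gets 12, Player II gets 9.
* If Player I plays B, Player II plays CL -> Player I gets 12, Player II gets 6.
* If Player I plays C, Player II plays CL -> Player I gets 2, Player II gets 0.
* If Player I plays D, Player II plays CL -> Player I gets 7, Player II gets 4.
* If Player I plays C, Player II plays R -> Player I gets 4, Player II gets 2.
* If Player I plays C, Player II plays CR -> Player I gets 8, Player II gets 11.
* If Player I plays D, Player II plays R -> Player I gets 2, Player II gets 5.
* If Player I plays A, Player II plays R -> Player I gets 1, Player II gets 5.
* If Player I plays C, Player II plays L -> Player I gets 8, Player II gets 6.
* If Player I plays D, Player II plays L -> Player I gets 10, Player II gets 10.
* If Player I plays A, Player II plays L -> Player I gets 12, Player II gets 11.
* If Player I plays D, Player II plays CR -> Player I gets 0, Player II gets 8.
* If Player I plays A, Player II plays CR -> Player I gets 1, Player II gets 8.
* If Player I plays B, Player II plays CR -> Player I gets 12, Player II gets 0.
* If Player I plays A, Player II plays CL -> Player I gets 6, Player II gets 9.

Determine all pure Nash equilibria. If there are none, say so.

Check each profile: it is a Nash equilibrium iff no player can strictly gain by switching unilaterally.
(A, L): Player I gets 12, best alternative 10; Player II gets 11, best alternative 9. No profitable deviation — NE.
(A, CL): Player I can switch to B (6 → 12). Not NE.
(A, CR): Player I can switch to B (1 → 12). Not NE.
(A, R): Player I can switch to B (1 → 12). Not NE.
(B, L): Player I can switch to A (3 → 12). Not NE.
(B, CL): Player II can switch to R (6 → 9). Not NE.
(B, CR): Player II can switch to L (0 → 2). Not NE.
(B, R): Player I gets 12, best alternative 4; Player II gets 9, best alternative 6. No profitable deviation — NE.
(C, L): Player I can switch to A (8 → 12). Not NE.
(C, CL): Player I can switch to A (2 → 6). Not NE.
(C, CR): Player I can switch to B (8 → 12). Not NE.
(C, R): Player I can switch to B (4 → 12). Not NE.
(D, L): Player I can switch to A (10 → 12). Not NE.
(D, CL): Player I can switch to B (7 → 12). Not NE.
(The remaining 2 profiles each have a profitable deviation by the same check.)

Pure-strategy Nash equilibria: (A, L), (B, R)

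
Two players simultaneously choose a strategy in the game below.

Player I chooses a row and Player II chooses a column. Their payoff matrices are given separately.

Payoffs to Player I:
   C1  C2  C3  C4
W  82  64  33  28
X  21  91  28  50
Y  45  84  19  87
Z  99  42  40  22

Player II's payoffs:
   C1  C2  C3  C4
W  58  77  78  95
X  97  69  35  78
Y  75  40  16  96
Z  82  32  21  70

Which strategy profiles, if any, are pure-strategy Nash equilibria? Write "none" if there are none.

The pure Nash equilibria are (Y, C4) and (Z, C1).

(W, C1): Player I can switch to Z (82 → 99). Not NE.
(W, C2): Player I can switch to X (64 → 91). Not NE.
(W, C3): Player I can switch to Z (33 → 40). Not NE.
(W, C4): Player I can switch to X (28 → 50). Not NE.
(X, C1): Player I can switch to W (21 → 82). Not NE.
(X, C2): Player II can switch to C1 (69 → 97). Not NE.
(X, C3): Player I can switch to W (28 → 33). Not NE.
(X, C4): Player I can switch to Y (50 → 87). Not NE.
(Y, C4): Player I gets 87, best alternative 50; Player II gets 96, best alternative 75. No profitable deviation — NE.
(Z, C1): Player I gets 99, best alternative 82; Player II gets 82, best alternative 70. No profitable deviation — NE.
(The remaining 6 profiles each have a profitable deviation by the same check.)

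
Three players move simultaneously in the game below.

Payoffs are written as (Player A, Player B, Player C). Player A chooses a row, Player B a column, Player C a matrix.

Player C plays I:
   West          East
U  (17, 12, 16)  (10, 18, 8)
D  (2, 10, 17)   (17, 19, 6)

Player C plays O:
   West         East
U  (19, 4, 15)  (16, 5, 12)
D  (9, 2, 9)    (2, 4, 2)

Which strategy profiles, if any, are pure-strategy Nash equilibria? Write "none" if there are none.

(U, East, O); (D, East, I)

Player A against (West, I): payoffs 17, 2 → best response U.
Player A against (West, O): payoffs 19, 9 → best response U.
Player A against (East, I): payoffs 10, 17 → best response D.
Player A against (East, O): payoffs 16, 2 → best response U.
Player B against (U, I): payoffs 12, 18 → best response East.
Player B against (U, O): payoffs 4, 5 → best response East.
Player B against (D, I): payoffs 10, 19 → best response East.
Player B against (D, O): payoffs 2, 4 → best response East.
Player C against (U, West): payoffs 16, 15 → best response I.
Player C against (U, East): payoffs 8, 12 → best response O.
Player C against (D, West): payoffs 17, 9 → best response I.
Player C against (D, East): payoffs 6, 2 → best response I.
Mutual best responses: (U, East, O); (D, East, I).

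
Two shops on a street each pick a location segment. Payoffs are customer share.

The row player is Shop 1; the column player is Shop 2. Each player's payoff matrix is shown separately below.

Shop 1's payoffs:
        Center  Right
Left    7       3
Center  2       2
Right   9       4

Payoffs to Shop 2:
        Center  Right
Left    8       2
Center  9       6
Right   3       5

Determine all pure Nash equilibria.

For each strategy profile, look for a profitable unilateral deviation.
(Left, Center): Shop 1 can switch to Right (7 → 9). Not NE.
(Left, Right): Shop 1 can switch to Right (3 → 4). Not NE.
(Center, Center): Shop 1 can switch to Left (2 → 7). Not NE.
(Center, Right): Shop 1 can switch to Left (2 → 3). Not NE.
(Right, Center): Shop 2 can switch to Right (3 → 5). Not NE.
(Right, Right): Shop 1 gets 4, best alternative 3; Shop 2 gets 5, best alternative 3. No profitable deviation — NE.

Pure NE: (Right, Right)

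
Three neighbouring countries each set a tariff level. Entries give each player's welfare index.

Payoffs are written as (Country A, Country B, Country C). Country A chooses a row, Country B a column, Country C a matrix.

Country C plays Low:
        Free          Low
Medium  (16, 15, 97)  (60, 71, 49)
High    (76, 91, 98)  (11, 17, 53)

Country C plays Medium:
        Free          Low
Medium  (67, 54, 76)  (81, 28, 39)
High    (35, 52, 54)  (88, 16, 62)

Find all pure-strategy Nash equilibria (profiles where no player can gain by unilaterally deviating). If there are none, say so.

(Medium, Low, Low); (High, Free, Low)

Country A against (Free, Low): payoffs 16, 76 → best response High.
Country A against (Free, Medium): payoffs 67, 35 → best response Medium.
Country A against (Low, Low): payoffs 60, 11 → best response Medium.
Country A against (Low, Medium): payoffs 81, 88 → best response High.
Country B against (Medium, Low): payoffs 15, 71 → best response Low.
Country B against (Medium, Medium): payoffs 54, 28 → best response Free.
Country B against (High, Low): payoffs 91, 17 → best response Free.
Country B against (High, Medium): payoffs 52, 16 → best response Free.
Country C against (Medium, Free): payoffs 97, 76 → best response Low.
Country C against (Medium, Low): payoffs 49, 39 → best response Low.
Country C against (High, Free): payoffs 98, 54 → best response Low.
Country C against (High, Low): payoffs 53, 62 → best response Medium.
Mutual best responses: (Medium, Low, Low); (High, Free, Low).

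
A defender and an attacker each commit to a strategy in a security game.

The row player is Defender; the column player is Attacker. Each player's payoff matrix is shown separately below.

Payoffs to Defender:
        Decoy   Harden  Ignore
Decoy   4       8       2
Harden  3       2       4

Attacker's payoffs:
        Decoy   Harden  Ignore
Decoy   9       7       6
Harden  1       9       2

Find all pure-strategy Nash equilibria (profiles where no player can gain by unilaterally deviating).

Pure NE: (Decoy, Decoy)

Defender against Decoy: payoffs 4, 3 → best response Decoy.
Defender against Harden: payoffs 8, 2 → best response Decoy.
Defender against Ignore: payoffs 2, 4 → best response Harden.
Attacker against Decoy: payoffs 9, 7, 6 → best response Decoy.
Attacker against Harden: payoffs 1, 9, 2 → best response Harden.
Mutual best responses: (Decoy, Decoy).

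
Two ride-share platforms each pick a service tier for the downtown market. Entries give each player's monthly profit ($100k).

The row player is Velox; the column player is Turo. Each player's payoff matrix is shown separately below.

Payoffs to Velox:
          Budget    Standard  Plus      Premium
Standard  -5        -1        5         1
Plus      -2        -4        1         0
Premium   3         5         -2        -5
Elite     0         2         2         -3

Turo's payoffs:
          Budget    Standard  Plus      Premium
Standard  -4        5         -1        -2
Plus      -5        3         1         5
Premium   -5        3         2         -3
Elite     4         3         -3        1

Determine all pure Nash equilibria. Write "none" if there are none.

The unique pure-strategy Nash equilibrium is (Premium, Standard).

Velox against Budget: payoffs -5, -2, 3, 0 → best response Premium.
Velox against Standard: payoffs -1, -4, 5, 2 → best response Premium.
Velox against Plus: payoffs 5, 1, -2, 2 → best response Standard.
Velox against Premium: payoffs 1, 0, -5, -3 → best response Standard.
Turo against Standard: payoffs -4, 5, -1, -2 → best response Standard.
Turo against Plus: payoffs -5, 3, 1, 5 → best response Premium.
Turo against Premium: payoffs -5, 3, 2, -3 → best response Standard.
Turo against Elite: payoffs 4, 3, -3, 1 → best response Budget.
Mutual best responses: (Premium, Standard).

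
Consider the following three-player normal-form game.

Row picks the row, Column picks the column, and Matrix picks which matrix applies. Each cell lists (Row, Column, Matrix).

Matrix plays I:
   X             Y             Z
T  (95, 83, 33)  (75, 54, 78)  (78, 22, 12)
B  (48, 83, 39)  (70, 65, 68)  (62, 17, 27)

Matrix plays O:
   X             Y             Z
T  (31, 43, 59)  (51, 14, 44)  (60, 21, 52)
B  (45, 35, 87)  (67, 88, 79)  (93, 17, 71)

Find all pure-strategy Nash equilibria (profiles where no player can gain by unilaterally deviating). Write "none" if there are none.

The unique pure-strategy Nash equilibrium is (B, Y, O).

For each strategy profile, look for a profitable unilateral deviation.
(T, X, I): Matrix can switch to O (33 → 59). Not NE.
(T, X, O): Row can switch to B (31 → 45). Not NE.
(T, Y, I): Column can switch to X (54 → 83). Not NE.
(T, Y, O): Row can switch to B (51 → 67). Not NE.
(T, Z, I): Column can switch to X (22 → 83). Not NE.
(T, Z, O): Row can switch to B (60 → 93). Not NE.
(B, X, I): Row can switch to T (48 → 95). Not NE.
(B, X, O): Column can switch to Y (35 → 88). Not NE.
(B, Y, I): Row can switch to T (70 → 75). Not NE.
(B, Y, O): Row gets 67, best alternative 51; Column gets 88, best alternative 35; Matrix gets 79, best alternative 68. No profitable deviation — NE.
(B, Z, I): Row can switch to T (62 → 78). Not NE.
(The remaining 1 profile has a profitable deviation by the same check.)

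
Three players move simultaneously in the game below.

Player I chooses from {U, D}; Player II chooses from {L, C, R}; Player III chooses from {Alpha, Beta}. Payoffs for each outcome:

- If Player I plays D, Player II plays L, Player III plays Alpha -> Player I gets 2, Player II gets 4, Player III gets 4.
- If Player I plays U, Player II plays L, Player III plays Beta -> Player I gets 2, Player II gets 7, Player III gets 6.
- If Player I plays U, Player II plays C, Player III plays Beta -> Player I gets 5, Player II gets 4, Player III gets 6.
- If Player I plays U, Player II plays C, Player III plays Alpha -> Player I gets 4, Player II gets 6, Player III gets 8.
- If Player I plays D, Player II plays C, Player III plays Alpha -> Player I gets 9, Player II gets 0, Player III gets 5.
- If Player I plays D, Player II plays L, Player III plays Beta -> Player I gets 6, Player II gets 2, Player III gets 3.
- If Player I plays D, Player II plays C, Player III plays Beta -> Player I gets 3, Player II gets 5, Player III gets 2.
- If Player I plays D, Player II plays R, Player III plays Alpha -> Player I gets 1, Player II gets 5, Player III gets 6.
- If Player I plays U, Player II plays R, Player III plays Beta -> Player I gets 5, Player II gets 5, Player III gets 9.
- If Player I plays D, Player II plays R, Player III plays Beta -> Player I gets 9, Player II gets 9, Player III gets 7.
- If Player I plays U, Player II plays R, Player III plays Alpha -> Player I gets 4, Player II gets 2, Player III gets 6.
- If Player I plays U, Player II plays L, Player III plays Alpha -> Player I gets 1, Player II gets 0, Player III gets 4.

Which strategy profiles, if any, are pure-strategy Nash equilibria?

Pure NE: (D, R, Beta)

Player I against (L, Alpha): payoffs 1, 2 → best response D.
Player I against (L, Beta): payoffs 2, 6 → best response D.
Player I against (C, Alpha): payoffs 4, 9 → best response D.
Player I against (C, Beta): payoffs 5, 3 → best response U.
Player I against (R, Alpha): payoffs 4, 1 → best response U.
Player I against (R, Beta): payoffs 5, 9 → best response D.
Player II against (U, Alpha): payoffs 0, 6, 2 → best response C.
Player II against (U, Beta): payoffs 7, 4, 5 → best response L.
Player II against (D, Alpha): payoffs 4, 0, 5 → best response R.
Player II against (D, Beta): payoffs 2, 5, 9 → best response R.
Player III against (U, L): payoffs 4, 6 → best response Beta.
Player III against (U, C): payoffs 8, 6 → best response Alpha.
Player III against (U, R): payoffs 6, 9 → best response Beta.
Player III against (D, L): payoffs 4, 3 → best response Alpha.
Player III against (D, C): payoffs 5, 2 → best response Alpha.
Player III against (D, R): payoffs 6, 7 → best response Beta.
Mutual best responses: (D, R, Beta).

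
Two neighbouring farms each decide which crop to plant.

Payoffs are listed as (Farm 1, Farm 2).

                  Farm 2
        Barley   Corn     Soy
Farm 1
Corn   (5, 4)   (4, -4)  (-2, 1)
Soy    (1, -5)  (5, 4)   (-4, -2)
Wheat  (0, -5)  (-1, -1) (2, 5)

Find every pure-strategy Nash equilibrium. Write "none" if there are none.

For each player, find the best response to each opponent profile; mutual best responses are the pure NE.
Farm 1 against Barley: payoffs 5, 1, 0 → best response Corn.
Farm 1 against Corn: payoffs 4, 5, -1 → best response Soy.
Farm 1 against Soy: payoffs -2, -4, 2 → best response Wheat.
Farm 2 against Corn: payoffs 4, -4, 1 → best response Barley.
Farm 2 against Soy: payoffs -5, 4, -2 → best response Corn.
Farm 2 against Wheat: payoffs -5, -1, 5 → best response Soy.
Mutual best responses: (Corn, Barley); (Soy, Corn); (Wheat, Soy).

Pure-strategy Nash equilibria: (Corn, Barley), (Soy, Corn), (Wheat, Soy)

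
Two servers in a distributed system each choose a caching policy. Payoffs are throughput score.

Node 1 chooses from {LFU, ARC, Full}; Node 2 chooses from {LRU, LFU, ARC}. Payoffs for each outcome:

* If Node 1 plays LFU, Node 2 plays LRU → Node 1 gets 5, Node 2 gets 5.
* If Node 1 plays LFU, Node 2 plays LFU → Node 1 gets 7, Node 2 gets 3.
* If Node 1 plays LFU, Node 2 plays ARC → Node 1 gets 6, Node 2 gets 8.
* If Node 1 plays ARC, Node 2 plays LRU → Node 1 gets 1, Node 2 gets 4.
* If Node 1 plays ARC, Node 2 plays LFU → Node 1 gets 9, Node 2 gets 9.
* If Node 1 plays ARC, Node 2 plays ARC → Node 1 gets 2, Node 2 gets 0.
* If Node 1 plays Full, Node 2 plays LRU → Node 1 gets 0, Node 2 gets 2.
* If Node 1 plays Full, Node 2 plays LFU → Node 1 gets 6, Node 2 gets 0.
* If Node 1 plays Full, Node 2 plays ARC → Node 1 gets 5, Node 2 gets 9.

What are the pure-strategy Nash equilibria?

Check each profile: it is a Nash equilibrium iff no player can strictly gain by switching unilaterally.
(LFU, LRU): Node 2 can switch to ARC (5 → 8). Not NE.
(LFU, LFU): Node 1 can switch to ARC (7 → 9). Not NE.
(LFU, ARC): Node 1 gets 6, best alternative 5; Node 2 gets 8, best alternative 5. No profitable deviation — NE.
(ARC, LRU): Node 1 can switch to LFU (1 → 5). Not NE.
(ARC, LFU): Node 1 gets 9, best alternative 7; Node 2 gets 9, best alternative 4. No profitable deviation — NE.
(ARC, ARC): Node 1 can switch to LFU (2 → 6). Not NE.
(Full, LRU): Node 1 can switch to LFU (0 → 5). Not NE.
(Full, LFU): Node 1 can switch to LFU (6 → 7). Not NE.
(Full, ARC): Node 1 can switch to LFU (5 → 6). Not NE.

The pure Nash equilibria are (LFU, ARC) and (ARC, LFU).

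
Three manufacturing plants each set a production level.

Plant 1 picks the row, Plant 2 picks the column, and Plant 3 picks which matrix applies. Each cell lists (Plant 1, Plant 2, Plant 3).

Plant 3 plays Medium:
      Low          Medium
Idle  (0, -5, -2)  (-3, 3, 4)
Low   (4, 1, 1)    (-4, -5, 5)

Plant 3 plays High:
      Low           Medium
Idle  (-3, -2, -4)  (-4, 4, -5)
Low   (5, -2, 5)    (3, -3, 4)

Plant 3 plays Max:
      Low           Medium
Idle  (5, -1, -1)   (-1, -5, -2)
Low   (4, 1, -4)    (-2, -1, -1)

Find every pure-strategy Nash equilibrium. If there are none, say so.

Plant 1 against (Low, Medium): payoffs 0, 4 → best response Low.
Plant 1 against (Low, High): payoffs -3, 5 → best response Low.
Plant 1 against (Low, Max): payoffs 5, 4 → best response Idle.
Plant 1 against (Medium, Medium): payoffs -3, -4 → best response Idle.
Plant 1 against (Medium, High): payoffs -4, 3 → best response Low.
Plant 1 against (Medium, Max): payoffs -1, -2 → best response Idle.
Plant 2 against (Idle, Medium): payoffs -5, 3 → best response Medium.
Plant 2 against (Idle, High): payoffs -2, 4 → best response Medium.
Plant 2 against (Idle, Max): payoffs -1, -5 → best response Low.
Plant 2 against (Low, Medium): payoffs 1, -5 → best response Low.
Plant 2 against (Low, High): payoffs -2, -3 → best response Low.
Plant 2 against (Low, Max): payoffs 1, -1 → best response Low.
Plant 3 against (Idle, Low): payoffs -2, -4, -1 → best response Max.
Plant 3 against (Idle, Medium): payoffs 4, -5, -2 → best response Medium.
Plant 3 against (Low, Low): payoffs 1, 5, -4 → best response High.
Plant 3 against (Low, Medium): payoffs 5, 4, -1 → best response Medium.
Mutual best responses: (Idle, Low, Max); (Idle, Medium, Medium); (Low, Low, High).

(Idle, Low, Max), (Idle, Medium, Medium), (Low, Low, High)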